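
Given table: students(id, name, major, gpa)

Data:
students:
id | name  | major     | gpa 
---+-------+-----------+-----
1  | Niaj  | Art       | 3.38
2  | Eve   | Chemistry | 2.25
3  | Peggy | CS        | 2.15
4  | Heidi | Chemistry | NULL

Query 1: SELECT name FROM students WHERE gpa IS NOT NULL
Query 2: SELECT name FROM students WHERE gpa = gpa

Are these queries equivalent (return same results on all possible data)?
Yes, equivalent

Both queries return: [('Eve',), ('Niaj',), ('Peggy',)]

Reason: IS NOT NULL vs self-equality (both exclude NULLs)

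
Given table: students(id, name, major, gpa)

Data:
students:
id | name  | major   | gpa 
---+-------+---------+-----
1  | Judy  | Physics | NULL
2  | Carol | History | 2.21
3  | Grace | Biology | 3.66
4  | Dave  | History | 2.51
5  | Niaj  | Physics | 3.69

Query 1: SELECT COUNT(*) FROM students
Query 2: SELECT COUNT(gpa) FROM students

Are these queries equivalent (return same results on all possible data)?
No, not equivalent

Query 1 returns: [(5,)]
Query 2 returns: [(4,)]

Reason: COUNT(*) includes NULLs, COUNT(column) excludes them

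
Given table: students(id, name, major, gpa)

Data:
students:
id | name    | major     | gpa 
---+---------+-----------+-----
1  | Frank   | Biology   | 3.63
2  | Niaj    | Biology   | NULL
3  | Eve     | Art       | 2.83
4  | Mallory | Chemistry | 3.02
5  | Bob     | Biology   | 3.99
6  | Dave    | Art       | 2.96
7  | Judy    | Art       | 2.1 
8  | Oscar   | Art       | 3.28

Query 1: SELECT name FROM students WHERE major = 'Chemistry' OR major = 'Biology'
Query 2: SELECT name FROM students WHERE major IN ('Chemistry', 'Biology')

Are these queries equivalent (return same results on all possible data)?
Yes, equivalent

Both queries return: [('Bob',), ('Frank',), ('Mallory',), ('Niaj',)]

Reason: OR vs IN are equivalent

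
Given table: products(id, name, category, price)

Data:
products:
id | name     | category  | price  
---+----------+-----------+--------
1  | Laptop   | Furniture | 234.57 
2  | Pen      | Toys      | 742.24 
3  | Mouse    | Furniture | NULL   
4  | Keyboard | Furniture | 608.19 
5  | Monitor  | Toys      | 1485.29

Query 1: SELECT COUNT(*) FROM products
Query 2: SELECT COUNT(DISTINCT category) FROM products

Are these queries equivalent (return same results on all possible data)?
No, not equivalent

Query 1 returns: [(5,)]
Query 2 returns: [(2,)]

Reason: COUNT(*) counts rows, COUNT(DISTINCT category) counts unique categorys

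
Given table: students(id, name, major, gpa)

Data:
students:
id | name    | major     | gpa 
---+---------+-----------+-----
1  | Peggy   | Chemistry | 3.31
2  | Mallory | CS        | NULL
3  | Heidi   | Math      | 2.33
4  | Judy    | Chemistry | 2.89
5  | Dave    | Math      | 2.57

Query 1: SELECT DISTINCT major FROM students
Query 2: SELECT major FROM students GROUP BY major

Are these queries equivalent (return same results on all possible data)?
Yes, equivalent

Both queries return: [('CS',), ('Chemistry',), ('Math',)]

Reason: Both get unique majors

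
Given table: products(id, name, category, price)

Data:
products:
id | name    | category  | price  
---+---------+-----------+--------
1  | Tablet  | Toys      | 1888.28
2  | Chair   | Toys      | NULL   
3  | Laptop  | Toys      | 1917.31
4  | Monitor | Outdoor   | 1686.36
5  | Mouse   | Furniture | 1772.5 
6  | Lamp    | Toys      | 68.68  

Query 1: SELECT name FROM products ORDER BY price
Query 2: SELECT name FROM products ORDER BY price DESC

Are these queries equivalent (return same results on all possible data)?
No, not equivalent

Query 1 returns: [('Chair',), ('Lamp',), ('Monitor',), ('Mouse',), ('Tablet',), ('Laptop',)]
Query 2 returns: [('Laptop',), ('Tablet',), ('Mouse',), ('Monitor',), ('Lamp',), ('Chair',)]

Reason: ASC vs DESC gives opposite ordering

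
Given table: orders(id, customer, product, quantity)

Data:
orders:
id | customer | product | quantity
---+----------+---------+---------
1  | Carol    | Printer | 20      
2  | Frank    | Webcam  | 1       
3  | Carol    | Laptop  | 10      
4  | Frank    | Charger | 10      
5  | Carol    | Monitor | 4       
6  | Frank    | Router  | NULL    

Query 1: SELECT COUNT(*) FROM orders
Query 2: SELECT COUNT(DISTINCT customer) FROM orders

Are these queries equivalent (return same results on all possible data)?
No, not equivalent

Query 1 returns: [(6,)]
Query 2 returns: [(2,)]

Reason: COUNT(*) counts rows, COUNT(DISTINCT customer) counts unique customers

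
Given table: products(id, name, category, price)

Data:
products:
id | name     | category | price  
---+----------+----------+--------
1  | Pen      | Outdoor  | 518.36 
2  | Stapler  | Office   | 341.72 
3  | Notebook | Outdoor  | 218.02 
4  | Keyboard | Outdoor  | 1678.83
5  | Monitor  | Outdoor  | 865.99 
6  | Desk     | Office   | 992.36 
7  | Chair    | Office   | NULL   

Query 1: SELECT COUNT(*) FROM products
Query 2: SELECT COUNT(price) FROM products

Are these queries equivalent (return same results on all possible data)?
No, not equivalent

Query 1 returns: [(7,)]
Query 2 returns: [(6,)]

Reason: COUNT(*) includes NULLs, COUNT(column) excludes them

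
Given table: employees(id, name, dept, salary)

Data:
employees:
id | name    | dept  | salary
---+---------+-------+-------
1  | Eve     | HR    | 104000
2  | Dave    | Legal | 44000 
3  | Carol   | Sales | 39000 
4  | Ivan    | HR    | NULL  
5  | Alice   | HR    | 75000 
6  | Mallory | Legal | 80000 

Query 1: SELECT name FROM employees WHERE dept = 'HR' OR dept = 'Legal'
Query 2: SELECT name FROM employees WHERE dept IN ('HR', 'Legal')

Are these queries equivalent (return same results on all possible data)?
Yes, equivalent

Both queries return: [('Alice',), ('Dave',), ('Eve',), ('Ivan',), ('Mallory',)]

Reason: OR vs IN are equivalent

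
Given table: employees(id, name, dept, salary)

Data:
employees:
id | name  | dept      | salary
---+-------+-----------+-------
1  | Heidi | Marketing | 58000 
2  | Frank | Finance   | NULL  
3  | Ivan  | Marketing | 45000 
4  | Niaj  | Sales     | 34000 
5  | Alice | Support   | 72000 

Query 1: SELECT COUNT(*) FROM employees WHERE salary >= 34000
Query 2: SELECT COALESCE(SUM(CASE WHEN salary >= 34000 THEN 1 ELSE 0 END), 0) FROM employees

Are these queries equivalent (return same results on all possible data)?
Yes, equivalent

Both queries return: [(4,)]

Reason: COUNT with WHERE vs conditional SUM (COALESCE handles empty-table NULL)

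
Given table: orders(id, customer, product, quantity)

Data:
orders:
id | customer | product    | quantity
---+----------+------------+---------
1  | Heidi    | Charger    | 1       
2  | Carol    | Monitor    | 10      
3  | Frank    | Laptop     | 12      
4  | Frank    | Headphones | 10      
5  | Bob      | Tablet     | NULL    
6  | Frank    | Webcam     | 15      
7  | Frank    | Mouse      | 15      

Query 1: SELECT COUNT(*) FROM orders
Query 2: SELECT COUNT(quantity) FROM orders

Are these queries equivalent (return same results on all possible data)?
No, not equivalent

Query 1 returns: [(7,)]
Query 2 returns: [(6,)]

Reason: COUNT(*) includes NULLs, COUNT(column) excludes them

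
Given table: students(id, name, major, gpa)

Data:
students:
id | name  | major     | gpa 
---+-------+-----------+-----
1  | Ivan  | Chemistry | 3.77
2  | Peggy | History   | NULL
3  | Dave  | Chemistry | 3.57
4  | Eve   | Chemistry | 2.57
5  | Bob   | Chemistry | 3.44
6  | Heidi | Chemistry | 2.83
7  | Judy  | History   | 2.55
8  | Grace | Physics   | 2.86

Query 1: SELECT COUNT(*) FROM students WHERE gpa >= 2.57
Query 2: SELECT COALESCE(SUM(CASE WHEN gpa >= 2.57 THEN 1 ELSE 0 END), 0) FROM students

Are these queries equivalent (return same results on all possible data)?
Yes, equivalent

Both queries return: [(6,)]

Reason: COUNT with WHERE vs conditional SUM (COALESCE handles empty-table NULL)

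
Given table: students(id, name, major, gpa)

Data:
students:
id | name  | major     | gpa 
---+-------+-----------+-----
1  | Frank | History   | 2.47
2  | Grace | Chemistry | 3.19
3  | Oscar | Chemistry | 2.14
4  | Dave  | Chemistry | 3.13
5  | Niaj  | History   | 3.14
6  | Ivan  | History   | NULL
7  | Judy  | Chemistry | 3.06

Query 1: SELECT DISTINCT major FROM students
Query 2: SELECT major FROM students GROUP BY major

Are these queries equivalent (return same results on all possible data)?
Yes, equivalent

Both queries return: [('Chemistry',), ('History',)]

Reason: Both get unique majors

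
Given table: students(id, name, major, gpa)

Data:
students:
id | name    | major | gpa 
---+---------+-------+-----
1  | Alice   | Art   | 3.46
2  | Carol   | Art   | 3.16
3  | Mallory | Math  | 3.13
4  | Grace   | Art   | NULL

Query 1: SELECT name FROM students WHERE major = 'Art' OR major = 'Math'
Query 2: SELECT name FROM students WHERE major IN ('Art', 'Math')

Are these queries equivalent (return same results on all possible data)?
Yes, equivalent

Both queries return: [('Alice',), ('Carol',), ('Grace',), ('Mallory',)]

Reason: OR vs IN are equivalent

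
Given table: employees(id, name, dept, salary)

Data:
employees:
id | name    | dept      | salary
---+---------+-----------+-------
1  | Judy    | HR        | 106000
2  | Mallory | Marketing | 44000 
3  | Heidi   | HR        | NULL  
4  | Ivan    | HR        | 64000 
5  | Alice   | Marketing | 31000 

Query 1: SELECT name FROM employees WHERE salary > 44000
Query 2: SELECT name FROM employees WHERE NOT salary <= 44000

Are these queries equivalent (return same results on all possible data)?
Yes, equivalent

Both queries return: [('Ivan',), ('Judy',)]

Reason: Both filter salary > 44000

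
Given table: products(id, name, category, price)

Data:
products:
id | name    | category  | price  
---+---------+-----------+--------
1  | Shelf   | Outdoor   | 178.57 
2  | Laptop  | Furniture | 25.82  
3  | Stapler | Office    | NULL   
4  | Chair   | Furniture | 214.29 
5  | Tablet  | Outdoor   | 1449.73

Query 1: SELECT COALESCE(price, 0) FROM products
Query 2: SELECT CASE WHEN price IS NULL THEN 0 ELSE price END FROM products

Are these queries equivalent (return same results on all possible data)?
Yes, equivalent

Both queries return: [(0,), (25.82,), (178.57,), (214.29,), (1449.73,)]

Reason: COALESCE vs CASE for NULL handling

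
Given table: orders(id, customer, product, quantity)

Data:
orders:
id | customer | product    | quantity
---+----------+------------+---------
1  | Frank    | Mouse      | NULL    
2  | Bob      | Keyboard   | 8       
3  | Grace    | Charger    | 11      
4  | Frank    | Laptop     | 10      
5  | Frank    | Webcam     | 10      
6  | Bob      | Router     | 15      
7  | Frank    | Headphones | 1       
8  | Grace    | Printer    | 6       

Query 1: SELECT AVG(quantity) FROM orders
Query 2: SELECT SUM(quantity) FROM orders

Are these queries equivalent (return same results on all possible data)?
No, not equivalent

Query 1 returns: [(8.714285714285714,)]
Query 2 returns: [(61,)]

Reason: AVG vs SUM give different aggregate values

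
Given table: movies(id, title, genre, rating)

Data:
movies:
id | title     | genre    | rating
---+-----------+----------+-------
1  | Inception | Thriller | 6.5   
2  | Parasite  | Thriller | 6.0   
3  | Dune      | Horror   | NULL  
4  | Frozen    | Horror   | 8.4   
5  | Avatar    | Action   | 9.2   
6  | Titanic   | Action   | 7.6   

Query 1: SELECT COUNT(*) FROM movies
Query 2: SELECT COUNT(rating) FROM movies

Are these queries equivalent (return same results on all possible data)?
No, not equivalent

Query 1 returns: [(6,)]
Query 2 returns: [(5,)]

Reason: COUNT(*) includes NULLs, COUNT(column) excludes them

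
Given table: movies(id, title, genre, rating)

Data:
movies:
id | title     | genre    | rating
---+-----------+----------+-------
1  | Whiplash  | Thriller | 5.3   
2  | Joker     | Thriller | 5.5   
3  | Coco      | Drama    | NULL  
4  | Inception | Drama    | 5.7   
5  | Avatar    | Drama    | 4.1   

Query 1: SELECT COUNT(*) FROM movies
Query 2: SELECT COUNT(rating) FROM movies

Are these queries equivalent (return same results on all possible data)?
No, not equivalent

Query 1 returns: [(5,)]
Query 2 returns: [(4,)]

Reason: COUNT(*) includes NULLs, COUNT(column) excludes them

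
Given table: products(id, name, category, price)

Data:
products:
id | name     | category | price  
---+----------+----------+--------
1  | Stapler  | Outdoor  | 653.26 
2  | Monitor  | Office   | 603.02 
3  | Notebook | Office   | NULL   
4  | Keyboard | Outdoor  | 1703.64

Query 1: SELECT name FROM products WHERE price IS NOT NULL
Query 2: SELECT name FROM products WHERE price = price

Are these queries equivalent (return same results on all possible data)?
Yes, equivalent

Both queries return: [('Keyboard',), ('Monitor',), ('Stapler',)]

Reason: IS NOT NULL vs self-equality (both exclude NULLs)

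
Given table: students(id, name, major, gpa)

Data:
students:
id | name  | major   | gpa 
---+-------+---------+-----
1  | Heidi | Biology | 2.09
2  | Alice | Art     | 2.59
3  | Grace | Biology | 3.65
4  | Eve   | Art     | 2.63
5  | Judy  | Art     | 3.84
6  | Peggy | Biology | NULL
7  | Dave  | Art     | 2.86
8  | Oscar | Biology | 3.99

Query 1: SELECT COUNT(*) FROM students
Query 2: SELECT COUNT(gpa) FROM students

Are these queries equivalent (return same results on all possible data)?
No, not equivalent

Query 1 returns: [(8,)]
Query 2 returns: [(7,)]

Reason: COUNT(*) includes NULLs, COUNT(column) excludes them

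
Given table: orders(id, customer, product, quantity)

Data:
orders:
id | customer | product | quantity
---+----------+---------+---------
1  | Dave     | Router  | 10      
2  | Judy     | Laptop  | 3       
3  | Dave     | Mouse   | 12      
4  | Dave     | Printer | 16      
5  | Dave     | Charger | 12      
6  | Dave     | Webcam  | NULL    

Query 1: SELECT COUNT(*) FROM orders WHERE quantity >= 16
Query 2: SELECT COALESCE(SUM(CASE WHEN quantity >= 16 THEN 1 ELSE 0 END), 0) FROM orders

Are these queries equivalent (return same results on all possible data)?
Yes, equivalent

Both queries return: [(1,)]

Reason: COUNT with WHERE vs conditional SUM (COALESCE handles empty-table NULL)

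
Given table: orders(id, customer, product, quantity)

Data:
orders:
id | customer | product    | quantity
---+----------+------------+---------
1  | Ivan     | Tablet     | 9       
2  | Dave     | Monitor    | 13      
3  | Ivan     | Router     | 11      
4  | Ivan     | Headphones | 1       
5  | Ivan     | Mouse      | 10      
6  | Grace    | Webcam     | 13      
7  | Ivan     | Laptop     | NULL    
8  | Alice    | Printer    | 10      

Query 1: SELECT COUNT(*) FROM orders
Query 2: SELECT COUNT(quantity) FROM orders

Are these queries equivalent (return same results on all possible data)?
No, not equivalent

Query 1 returns: [(8,)]
Query 2 returns: [(7,)]

Reason: COUNT(*) includes NULLs, COUNT(column) excludes them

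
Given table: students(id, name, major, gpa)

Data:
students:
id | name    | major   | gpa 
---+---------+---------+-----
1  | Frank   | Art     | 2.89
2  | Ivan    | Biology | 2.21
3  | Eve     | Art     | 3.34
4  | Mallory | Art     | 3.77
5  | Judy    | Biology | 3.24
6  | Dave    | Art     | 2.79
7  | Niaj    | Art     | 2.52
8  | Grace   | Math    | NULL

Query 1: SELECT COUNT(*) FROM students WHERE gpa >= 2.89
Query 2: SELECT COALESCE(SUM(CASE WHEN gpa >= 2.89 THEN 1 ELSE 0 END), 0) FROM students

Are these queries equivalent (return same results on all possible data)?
Yes, equivalent

Both queries return: [(4,)]

Reason: COUNT with WHERE vs conditional SUM (COALESCE handles empty-table NULL)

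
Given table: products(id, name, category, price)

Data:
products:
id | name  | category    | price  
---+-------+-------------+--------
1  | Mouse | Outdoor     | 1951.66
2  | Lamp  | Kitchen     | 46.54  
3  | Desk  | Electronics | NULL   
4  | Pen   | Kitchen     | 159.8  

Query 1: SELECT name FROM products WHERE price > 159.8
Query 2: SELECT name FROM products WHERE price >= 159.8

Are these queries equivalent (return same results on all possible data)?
No, not equivalent

Query 1 returns: [('Mouse',)]
Query 2 returns: [('Mouse',), ('Pen',)]

Reason: > vs >= gives different results when price = 159.8 exists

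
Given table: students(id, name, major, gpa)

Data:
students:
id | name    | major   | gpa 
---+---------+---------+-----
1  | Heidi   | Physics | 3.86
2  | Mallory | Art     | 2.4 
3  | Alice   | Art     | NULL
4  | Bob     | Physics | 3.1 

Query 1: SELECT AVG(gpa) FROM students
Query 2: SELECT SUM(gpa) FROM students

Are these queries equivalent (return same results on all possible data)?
No, not equivalent

Query 1 returns: [(3.1199999999999997,)]
Query 2 returns: [(9.36,)]

Reason: AVG vs SUM give different aggregate values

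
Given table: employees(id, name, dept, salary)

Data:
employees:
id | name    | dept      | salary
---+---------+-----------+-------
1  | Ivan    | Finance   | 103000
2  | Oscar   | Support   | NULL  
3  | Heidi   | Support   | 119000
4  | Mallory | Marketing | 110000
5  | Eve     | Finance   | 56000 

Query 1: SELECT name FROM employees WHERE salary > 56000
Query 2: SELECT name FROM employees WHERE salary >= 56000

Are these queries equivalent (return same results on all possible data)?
No, not equivalent

Query 1 returns: [('Ivan',), ('Heidi',), ('Mallory',)]
Query 2 returns: [('Ivan',), ('Heidi',), ('Mallory',), ('Eve',)]

Reason: > vs >= gives different results when salary = 56000 exists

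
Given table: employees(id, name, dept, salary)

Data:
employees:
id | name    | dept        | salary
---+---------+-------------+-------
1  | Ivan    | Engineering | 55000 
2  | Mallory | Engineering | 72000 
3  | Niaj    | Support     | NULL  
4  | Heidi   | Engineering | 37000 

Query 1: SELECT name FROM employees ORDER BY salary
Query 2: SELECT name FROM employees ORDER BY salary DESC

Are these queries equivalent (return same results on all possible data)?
No, not equivalent

Query 1 returns: [('Niaj',), ('Heidi',), ('Ivan',), ('Mallory',)]
Query 2 returns: [('Mallory',), ('Ivan',), ('Heidi',), ('Niaj',)]

Reason: ASC vs DESC gives opposite ordering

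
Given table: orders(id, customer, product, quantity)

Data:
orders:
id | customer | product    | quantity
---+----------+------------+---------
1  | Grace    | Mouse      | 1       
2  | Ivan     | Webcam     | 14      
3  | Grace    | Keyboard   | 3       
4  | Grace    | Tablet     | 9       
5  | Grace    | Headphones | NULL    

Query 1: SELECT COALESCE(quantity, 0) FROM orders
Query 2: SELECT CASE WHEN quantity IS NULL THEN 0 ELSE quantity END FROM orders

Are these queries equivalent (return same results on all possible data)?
Yes, equivalent

Both queries return: [(0,), (1,), (3,), (9,), (14,)]

Reason: COALESCE vs CASE for NULL handling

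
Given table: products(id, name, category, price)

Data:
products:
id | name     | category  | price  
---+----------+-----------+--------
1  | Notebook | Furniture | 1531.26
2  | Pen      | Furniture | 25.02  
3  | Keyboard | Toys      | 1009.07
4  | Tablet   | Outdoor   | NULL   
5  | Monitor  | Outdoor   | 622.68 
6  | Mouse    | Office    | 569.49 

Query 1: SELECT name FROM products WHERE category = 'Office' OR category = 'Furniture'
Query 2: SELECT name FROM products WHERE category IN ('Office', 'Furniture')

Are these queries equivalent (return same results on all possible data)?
Yes, equivalent

Both queries return: [('Mouse',), ('Notebook',), ('Pen',)]

Reason: OR vs IN are equivalent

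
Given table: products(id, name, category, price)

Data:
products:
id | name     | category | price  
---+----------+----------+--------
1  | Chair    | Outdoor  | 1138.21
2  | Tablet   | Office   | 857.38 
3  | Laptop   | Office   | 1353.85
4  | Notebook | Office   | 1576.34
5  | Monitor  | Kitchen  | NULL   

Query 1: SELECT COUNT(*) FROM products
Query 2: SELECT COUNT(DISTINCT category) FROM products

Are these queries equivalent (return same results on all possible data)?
No, not equivalent

Query 1 returns: [(5,)]
Query 2 returns: [(3,)]

Reason: COUNT(*) counts rows, COUNT(DISTINCT category) counts unique categorys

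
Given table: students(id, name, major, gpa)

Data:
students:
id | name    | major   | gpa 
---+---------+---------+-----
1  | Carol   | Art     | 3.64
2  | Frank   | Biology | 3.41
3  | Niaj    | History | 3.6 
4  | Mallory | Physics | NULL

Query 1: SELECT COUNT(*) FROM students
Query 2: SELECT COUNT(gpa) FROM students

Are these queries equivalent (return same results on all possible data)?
No, not equivalent

Query 1 returns: [(4,)]
Query 2 returns: [(3,)]

Reason: COUNT(*) includes NULLs, COUNT(column) excludes them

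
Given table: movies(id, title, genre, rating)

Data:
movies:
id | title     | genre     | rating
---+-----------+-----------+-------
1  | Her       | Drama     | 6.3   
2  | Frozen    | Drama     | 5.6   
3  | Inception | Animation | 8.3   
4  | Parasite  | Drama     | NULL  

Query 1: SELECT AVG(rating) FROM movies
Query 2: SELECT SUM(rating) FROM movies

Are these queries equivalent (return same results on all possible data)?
No, not equivalent

Query 1 returns: [(6.733333333333333,)]
Query 2 returns: [(20.2,)]

Reason: AVG vs SUM give different aggregate values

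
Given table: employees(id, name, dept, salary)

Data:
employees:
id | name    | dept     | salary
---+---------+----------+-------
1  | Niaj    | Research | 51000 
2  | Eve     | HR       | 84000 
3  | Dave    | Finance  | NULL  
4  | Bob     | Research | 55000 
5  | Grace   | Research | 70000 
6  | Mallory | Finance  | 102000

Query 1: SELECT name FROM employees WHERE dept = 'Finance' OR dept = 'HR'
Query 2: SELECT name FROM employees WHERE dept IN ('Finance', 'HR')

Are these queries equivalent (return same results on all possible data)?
Yes, equivalent

Both queries return: [('Dave',), ('Eve',), ('Mallory',)]

Reason: OR vs IN are equivalent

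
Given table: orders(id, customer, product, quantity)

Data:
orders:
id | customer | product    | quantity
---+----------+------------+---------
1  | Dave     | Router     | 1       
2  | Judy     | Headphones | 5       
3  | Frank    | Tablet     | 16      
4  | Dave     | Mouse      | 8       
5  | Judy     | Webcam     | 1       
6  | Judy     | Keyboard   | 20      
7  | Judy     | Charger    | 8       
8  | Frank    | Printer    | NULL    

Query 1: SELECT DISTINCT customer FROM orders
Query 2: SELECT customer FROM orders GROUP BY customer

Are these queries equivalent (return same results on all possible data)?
Yes, equivalent

Both queries return: [('Dave',), ('Frank',), ('Judy',)]

Reason: Both get unique customers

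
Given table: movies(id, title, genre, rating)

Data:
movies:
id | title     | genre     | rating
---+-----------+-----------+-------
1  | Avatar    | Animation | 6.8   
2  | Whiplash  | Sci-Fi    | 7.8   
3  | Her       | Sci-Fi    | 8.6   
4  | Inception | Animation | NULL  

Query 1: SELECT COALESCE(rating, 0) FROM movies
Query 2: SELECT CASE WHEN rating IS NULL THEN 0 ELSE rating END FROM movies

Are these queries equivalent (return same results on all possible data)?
Yes, equivalent

Both queries return: [(0,), (6.8,), (7.8,), (8.6,)]

Reason: COALESCE vs CASE for NULL handling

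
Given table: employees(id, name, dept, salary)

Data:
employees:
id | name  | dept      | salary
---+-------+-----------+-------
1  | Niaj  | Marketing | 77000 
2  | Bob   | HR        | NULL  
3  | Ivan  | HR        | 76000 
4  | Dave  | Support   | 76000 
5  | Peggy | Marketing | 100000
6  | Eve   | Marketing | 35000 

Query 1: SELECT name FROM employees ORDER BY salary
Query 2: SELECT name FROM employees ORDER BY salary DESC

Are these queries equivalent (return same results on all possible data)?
No, not equivalent

Query 1 returns: [('Bob',), ('Eve',), ('Ivan',), ('Dave',), ('Niaj',), ('Peggy',)]
Query 2 returns: [('Peggy',), ('Niaj',), ('Ivan',), ('Dave',), ('Eve',), ('Bob',)]

Reason: ASC vs DESC gives opposite ordering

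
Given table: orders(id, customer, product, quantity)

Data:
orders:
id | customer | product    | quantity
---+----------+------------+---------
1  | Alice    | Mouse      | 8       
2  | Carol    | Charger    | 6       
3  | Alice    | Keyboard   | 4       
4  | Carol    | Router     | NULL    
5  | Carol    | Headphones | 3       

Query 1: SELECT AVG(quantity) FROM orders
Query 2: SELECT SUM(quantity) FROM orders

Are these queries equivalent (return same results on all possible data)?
No, not equivalent

Query 1 returns: [(5.25,)]
Query 2 returns: [(21,)]

Reason: AVG vs SUM give different aggregate values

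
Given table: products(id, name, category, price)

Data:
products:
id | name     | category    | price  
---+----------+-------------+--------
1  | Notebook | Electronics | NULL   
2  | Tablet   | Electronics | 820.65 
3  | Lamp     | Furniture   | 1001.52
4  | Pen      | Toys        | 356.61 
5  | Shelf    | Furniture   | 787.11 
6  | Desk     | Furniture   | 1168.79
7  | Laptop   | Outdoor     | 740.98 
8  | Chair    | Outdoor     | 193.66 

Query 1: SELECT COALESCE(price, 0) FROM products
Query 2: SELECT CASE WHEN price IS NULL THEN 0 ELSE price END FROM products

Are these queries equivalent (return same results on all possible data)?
Yes, equivalent

Both queries return: [(0,), (193.66,), (356.61,), (740.98,), (787.11,), (820.65,), (1001.52,), (1168.79,)]

Reason: COALESCE vs CASE for NULL handling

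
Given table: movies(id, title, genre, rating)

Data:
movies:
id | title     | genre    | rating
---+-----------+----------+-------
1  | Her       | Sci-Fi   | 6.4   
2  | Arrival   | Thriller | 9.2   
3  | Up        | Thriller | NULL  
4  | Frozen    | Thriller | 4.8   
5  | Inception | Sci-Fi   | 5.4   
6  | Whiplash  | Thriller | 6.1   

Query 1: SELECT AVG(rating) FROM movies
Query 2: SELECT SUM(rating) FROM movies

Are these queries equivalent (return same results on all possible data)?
No, not equivalent

Query 1 returns: [(6.38,)]
Query 2 returns: [(31.9,)]

Reason: AVG vs SUM give different aggregate values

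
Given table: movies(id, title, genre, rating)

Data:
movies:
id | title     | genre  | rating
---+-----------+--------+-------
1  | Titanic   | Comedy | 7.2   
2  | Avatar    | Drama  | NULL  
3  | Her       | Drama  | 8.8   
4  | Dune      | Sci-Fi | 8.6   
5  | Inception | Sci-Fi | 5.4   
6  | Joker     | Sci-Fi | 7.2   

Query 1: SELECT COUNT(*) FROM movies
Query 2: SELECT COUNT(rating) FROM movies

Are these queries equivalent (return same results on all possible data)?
No, not equivalent

Query 1 returns: [(6,)]
Query 2 returns: [(5,)]

Reason: COUNT(*) includes NULLs, COUNT(column) excludes them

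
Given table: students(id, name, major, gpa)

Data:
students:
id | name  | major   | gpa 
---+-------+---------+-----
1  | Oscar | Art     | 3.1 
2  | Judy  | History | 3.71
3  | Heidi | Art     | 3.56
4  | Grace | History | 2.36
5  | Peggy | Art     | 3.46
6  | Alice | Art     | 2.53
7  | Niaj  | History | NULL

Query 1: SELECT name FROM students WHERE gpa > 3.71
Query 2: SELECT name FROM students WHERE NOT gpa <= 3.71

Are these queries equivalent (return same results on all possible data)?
Yes, equivalent

Both queries return: []

Reason: Both filter gpa > 3.71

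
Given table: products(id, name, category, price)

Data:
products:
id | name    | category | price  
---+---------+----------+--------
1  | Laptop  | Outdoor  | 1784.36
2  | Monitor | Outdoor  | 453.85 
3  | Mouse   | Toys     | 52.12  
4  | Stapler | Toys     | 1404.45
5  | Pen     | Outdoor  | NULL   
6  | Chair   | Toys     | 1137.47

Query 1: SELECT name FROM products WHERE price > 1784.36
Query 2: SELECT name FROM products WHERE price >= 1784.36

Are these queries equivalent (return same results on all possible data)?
No, not equivalent

Query 1 returns: []
Query 2 returns: [('Laptop',)]

Reason: > vs >= gives different results when price = 1784.36 exists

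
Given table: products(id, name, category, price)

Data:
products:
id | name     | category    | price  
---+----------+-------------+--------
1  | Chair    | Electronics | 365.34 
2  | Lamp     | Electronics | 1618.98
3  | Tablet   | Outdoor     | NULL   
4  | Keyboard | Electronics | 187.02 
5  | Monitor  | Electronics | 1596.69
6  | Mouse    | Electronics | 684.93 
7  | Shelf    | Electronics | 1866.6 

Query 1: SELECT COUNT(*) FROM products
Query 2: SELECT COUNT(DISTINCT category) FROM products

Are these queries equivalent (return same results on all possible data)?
No, not equivalent

Query 1 returns: [(7,)]
Query 2 returns: [(2,)]

Reason: COUNT(*) counts rows, COUNT(DISTINCT category) counts unique categorys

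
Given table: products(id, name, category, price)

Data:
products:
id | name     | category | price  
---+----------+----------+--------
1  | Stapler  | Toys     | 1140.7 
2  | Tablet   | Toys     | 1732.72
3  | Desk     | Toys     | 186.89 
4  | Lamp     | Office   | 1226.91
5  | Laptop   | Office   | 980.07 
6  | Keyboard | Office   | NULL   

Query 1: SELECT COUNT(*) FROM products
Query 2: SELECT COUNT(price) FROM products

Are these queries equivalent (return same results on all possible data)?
No, not equivalent

Query 1 returns: [(6,)]
Query 2 returns: [(5,)]

Reason: COUNT(*) includes NULLs, COUNT(column) excludes them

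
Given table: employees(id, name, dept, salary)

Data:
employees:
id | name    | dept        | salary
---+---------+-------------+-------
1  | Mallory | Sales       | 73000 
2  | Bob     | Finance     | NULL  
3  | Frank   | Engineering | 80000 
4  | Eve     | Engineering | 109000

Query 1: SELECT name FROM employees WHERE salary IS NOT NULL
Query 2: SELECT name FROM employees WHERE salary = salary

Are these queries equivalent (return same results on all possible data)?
Yes, equivalent

Both queries return: [('Eve',), ('Frank',), ('Mallory',)]

Reason: IS NOT NULL vs self-equality (both exclude NULLs)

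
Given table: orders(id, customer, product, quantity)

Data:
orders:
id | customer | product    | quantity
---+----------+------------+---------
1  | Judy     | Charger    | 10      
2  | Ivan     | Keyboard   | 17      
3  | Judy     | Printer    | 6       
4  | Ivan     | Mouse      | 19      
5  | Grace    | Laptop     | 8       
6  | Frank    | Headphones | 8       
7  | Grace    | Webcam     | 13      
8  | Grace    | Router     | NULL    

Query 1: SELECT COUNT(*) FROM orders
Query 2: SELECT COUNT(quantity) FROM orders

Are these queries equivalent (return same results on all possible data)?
No, not equivalent

Query 1 returns: [(8,)]
Query 2 returns: [(7,)]

Reason: COUNT(*) includes NULLs, COUNT(column) excludes them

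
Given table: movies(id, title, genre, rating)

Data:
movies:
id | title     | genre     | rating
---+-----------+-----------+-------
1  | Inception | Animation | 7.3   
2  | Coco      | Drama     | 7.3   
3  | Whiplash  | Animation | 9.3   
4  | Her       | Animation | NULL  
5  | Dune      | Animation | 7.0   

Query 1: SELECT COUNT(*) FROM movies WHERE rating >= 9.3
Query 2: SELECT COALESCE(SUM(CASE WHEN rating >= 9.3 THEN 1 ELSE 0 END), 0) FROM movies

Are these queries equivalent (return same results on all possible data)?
Yes, equivalent

Both queries return: [(1,)]

Reason: COUNT with WHERE vs conditional SUM (COALESCE handles empty-table NULL)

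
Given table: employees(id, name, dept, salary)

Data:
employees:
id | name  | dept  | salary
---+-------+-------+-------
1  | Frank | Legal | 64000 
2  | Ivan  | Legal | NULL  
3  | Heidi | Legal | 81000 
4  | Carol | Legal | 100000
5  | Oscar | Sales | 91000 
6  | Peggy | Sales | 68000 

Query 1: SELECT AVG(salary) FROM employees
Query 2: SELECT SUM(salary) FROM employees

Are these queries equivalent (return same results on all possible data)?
No, not equivalent

Query 1 returns: [(80800.0,)]
Query 2 returns: [(404000,)]

Reason: AVG vs SUM give different aggregate values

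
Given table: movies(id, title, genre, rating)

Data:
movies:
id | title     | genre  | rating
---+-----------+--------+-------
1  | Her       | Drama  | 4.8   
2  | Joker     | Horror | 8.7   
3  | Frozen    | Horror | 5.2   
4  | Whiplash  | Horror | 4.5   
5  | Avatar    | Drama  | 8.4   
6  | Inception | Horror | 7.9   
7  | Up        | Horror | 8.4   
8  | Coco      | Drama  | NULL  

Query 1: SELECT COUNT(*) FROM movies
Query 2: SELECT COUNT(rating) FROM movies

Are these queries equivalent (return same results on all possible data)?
No, not equivalent

Query 1 returns: [(8,)]
Query 2 returns: [(7,)]

Reason: COUNT(*) includes NULLs, COUNT(column) excludes them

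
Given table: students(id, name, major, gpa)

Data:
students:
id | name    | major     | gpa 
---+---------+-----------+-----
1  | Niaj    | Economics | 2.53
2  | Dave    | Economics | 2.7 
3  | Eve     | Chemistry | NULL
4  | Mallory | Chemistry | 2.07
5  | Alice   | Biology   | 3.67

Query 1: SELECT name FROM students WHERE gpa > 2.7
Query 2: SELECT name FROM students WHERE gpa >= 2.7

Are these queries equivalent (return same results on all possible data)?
No, not equivalent

Query 1 returns: [('Alice',)]
Query 2 returns: [('Dave',), ('Alice',)]

Reason: > vs >= gives different results when gpa = 2.7 exists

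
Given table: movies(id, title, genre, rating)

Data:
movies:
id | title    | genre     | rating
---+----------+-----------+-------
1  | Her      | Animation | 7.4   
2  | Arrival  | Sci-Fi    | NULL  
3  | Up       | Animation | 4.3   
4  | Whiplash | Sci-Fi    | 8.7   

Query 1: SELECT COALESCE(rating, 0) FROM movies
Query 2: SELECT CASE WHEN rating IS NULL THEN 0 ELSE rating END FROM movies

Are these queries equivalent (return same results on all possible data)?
Yes, equivalent

Both queries return: [(0,), (4.3,), (7.4,), (8.7,)]

Reason: COALESCE vs CASE for NULL handling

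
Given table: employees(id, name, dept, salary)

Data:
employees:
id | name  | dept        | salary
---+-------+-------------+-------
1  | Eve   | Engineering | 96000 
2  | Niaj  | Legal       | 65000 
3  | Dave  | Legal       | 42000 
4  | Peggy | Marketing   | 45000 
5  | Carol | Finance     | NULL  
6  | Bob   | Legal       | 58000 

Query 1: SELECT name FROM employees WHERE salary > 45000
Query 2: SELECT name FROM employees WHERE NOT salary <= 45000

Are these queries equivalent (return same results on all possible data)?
Yes, equivalent

Both queries return: [('Bob',), ('Eve',), ('Niaj',)]

Reason: Both filter salary > 45000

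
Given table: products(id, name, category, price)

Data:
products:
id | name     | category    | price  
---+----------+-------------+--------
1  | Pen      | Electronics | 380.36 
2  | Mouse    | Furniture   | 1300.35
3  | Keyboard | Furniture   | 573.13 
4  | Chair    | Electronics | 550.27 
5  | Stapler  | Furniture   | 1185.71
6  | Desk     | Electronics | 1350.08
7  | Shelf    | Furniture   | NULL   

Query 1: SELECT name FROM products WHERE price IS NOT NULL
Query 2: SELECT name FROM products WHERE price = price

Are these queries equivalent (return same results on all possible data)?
Yes, equivalent

Both queries return: [('Chair',), ('Desk',), ('Keyboard',), ('Mouse',), ('Pen',), ('Stapler',)]

Reason: IS NOT NULL vs self-equality (both exclude NULLs)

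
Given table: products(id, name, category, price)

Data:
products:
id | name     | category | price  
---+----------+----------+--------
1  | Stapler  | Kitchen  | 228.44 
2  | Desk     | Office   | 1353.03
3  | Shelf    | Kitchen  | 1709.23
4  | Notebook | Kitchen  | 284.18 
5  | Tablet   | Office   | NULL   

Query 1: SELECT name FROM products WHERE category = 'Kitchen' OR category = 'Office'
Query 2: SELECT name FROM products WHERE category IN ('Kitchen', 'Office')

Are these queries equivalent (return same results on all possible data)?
Yes, equivalent

Both queries return: [('Desk',), ('Notebook',), ('Shelf',), ('Stapler',), ('Tablet',)]

Reason: OR vs IN are equivalent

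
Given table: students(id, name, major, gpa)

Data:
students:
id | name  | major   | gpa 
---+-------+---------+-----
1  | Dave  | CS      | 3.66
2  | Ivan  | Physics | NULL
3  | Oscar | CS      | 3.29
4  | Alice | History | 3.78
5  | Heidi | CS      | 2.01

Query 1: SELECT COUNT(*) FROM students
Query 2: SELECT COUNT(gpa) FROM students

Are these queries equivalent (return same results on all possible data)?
No, not equivalent

Query 1 returns: [(5,)]
Query 2 returns: [(4,)]

Reason: COUNT(*) includes NULLs, COUNT(column) excludes them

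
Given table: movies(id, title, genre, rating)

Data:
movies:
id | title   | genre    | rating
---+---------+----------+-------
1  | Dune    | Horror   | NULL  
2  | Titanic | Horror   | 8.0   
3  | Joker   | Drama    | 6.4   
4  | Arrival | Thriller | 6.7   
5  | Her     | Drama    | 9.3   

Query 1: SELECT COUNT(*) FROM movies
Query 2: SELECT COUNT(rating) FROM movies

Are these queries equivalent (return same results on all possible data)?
No, not equivalent

Query 1 returns: [(5,)]
Query 2 returns: [(4,)]

Reason: COUNT(*) includes NULLs, COUNT(column) excludes them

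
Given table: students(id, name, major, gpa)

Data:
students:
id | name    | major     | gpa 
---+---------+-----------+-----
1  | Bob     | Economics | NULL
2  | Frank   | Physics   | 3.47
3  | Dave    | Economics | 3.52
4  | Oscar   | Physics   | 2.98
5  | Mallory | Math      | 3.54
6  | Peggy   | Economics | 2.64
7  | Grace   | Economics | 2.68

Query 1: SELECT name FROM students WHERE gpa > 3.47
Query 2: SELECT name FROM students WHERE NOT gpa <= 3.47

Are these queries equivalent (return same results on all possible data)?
Yes, equivalent

Both queries return: [('Dave',), ('Mallory',)]

Reason: Both filter gpa > 3.47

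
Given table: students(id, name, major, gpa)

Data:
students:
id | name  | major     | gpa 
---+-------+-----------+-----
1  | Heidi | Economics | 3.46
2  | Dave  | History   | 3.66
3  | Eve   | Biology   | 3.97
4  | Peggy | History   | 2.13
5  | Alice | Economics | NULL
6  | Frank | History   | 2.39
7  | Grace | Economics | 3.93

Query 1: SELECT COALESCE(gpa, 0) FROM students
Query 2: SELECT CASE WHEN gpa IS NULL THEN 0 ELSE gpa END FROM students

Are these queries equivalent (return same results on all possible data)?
Yes, equivalent

Both queries return: [(0,), (2.13,), (2.39,), (3.46,), (3.66,), (3.93,), (3.97,)]

Reason: COALESCE vs CASE for NULL handling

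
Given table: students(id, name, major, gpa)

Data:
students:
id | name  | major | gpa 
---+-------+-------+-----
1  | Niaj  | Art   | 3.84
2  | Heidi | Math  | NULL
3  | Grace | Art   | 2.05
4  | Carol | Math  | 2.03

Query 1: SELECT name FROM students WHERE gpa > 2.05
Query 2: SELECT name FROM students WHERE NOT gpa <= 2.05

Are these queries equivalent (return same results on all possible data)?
Yes, equivalent

Both queries return: [('Niaj',)]

Reason: Both filter gpa > 2.05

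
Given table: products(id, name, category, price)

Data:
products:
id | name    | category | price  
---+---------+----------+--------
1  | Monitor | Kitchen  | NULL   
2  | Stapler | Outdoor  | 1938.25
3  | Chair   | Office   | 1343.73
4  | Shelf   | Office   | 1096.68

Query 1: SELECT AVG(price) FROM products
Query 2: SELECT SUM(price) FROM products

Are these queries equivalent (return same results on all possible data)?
No, not equivalent

Query 1 returns: [(1459.5533333333333,)]
Query 2 returns: [(4378.66,)]

Reason: AVG vs SUM give different aggregate values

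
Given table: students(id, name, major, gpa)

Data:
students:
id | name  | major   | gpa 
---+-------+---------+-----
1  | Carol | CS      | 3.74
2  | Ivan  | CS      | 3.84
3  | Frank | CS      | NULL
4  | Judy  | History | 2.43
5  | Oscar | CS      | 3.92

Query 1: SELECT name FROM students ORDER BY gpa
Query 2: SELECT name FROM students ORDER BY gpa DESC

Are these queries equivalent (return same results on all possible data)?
No, not equivalent

Query 1 returns: [('Frank',), ('Judy',), ('Carol',), ('Ivan',), ('Oscar',)]
Query 2 returns: [('Oscar',), ('Ivan',), ('Carol',), ('Judy',), ('Frank',)]

Reason: ASC vs DESC gives opposite ordering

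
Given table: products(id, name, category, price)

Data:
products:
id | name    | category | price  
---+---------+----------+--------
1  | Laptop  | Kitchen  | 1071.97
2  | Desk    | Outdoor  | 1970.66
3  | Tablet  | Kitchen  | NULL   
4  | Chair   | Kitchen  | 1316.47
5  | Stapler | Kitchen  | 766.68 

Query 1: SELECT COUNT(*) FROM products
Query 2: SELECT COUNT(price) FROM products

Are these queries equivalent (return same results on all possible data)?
No, not equivalent

Query 1 returns: [(5,)]
Query 2 returns: [(4,)]

Reason: COUNT(*) includes NULLs, COUNT(column) excludes them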